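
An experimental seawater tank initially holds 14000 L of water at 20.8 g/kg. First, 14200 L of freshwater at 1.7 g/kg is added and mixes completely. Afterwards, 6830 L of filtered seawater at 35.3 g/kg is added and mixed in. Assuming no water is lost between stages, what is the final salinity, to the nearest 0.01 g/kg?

15.88 g/kg

Weighted by volume,
Initial salt = 14,000×20.8 = 291,200
After stage 1: salt = 291,200 + 14,200×1.7 = 315,340; volume = 28,200 L; S = 11.182 g/kg
After stage 2: salt = 315,340 + 6,830×35.3 = 556,439; volume = 35,030 L
S = 556,439 / 35,030 = 15.8846 g/kg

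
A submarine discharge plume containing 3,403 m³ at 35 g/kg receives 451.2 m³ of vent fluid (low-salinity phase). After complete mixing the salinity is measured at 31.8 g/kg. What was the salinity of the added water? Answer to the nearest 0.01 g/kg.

Salt balance: 3,403×35 + 451.2×S = 3,854.2×31.8
119,105 + 451.2·S = 122,563.56
S = (122,563.56 − 119,105) / 451.2 = 7.6652 g/kg

7.67 g/kg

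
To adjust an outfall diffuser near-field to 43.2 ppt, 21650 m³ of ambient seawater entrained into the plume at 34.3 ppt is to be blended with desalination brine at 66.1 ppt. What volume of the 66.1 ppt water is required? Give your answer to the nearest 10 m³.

8410 m³

Salt balance: 21,650×34.3 + V×66.1 = (21,650+V)×43.2
742,595 + 66.1V = 935,280 + 43.2V
192,685 = 22.9V
V = 8,414.19 m³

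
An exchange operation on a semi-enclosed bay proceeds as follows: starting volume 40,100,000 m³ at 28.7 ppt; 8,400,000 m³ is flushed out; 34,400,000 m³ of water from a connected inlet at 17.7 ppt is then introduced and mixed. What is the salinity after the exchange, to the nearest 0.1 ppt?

23.0 ppt

Remaining after removal: 31,700,000 m³ at 28.7 ppt (salt = 909,790,000)
After addition: salt = 909,790,000 + 34,400,000×17.7 = 1,518,670,000; volume = 66,100,000 m³
S = 1,518,670,000 / 66,100,000 = 22.9753 ppt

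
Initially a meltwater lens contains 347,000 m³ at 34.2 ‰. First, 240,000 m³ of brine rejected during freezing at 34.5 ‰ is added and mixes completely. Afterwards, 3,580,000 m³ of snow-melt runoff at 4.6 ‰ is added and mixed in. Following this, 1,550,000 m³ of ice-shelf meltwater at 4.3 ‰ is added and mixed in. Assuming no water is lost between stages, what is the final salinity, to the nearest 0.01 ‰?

7.57 ‰

Conserving salt mass:
Initial salt = 347,000×34.2 = 11,867,400
After stage 1: salt = 11,867,400 + 240,000×34.5 = 20,147,400; volume = 587,000 m³; S = 34.323 ‰
After stage 2: salt = 20,147,400 + 3,580,000×4.6 = 36,615,400; volume = 4,167,000 m³; S = 8.787 ‰
After stage 3: salt = 36,615,400 + 1,550,000×4.3 = 43,280,400; volume = 5,717,000 m³
S = 43,280,400 / 5,717,000 = 7.5705 ‰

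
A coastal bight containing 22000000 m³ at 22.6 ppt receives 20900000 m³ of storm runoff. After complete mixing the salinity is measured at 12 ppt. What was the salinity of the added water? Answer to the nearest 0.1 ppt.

Salt balance: 22,000,000×22.6 + 20,900,000×S = 42,900,000×12
497,200,000 + 20,900,000·S = 514,800,000
S = (514,800,000 − 497,200,000) / 20,900,000 = 0.8421 ppt

0.8 ppt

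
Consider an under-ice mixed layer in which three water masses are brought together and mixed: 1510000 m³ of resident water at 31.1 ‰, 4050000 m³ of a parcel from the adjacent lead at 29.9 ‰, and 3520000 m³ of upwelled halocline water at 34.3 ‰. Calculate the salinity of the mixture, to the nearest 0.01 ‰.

31.81 ‰

Weighted by volume,
salt = 1,510,000×31.1 + 4,050,000×29.9 + 3,520,000×34.3 = 46,961,000 + 121,095,000 + 120,736,000 = 288,792,000
volume = 1,510,000 + 4,050,000 + 3,520,000 = 9,080,000 m³
S = 288,792,000 / 9,080,000 = 31.8053 ‰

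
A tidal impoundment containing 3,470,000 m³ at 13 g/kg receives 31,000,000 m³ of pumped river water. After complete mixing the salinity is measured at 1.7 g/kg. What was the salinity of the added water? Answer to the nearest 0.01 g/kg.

0.44 g/kg

Salt balance: 3,470,000×13 + 31,000,000×S = 34,470,000×1.7
45,110,000 + 31,000,000·S = 58,599,000
S = (58,599,000 − 45,110,000) / 31,000,000 = 0.4351 g/kg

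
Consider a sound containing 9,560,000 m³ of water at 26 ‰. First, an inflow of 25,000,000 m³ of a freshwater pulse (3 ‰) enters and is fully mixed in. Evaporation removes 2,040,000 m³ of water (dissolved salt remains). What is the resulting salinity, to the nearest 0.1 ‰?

After mixing: salt = 9,560,000×26 + 25,000,000×3 = 323,560,000; volume = 34,560,000 m³
After evaporation: salt unchanged = 323,560,000; volume = 34,560,000 − 2,040,000 = 32,520,000 m³
S = 323,560,000 / 32,520,000 = 9.9496 ‰

9.9 ‰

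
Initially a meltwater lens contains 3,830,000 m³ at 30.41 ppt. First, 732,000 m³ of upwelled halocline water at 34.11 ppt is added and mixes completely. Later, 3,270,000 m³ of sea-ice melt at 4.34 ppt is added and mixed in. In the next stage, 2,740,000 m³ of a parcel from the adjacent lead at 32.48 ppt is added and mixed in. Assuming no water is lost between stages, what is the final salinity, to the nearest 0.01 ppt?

Salt balance:
Initial salt = 3,830,000×30.41 = 116,470,300
After stage 1: salt = 116,470,300 + 732,000×34.11 = 141,438,820; volume = 4,562,000 m³; S = 31.004 ppt
After stage 2: salt = 141,438,820 + 3,270,000×4.34 = 155,630,620; volume = 7,832,000 m³; S = 19.871 ppt
After stage 3: salt = 155,630,620 + 2,740,000×32.48 = 244,625,820; volume = 10,572,000 m³
S = 244,625,820 / 10,572,000 = 23.139 ppt

23.14 ppt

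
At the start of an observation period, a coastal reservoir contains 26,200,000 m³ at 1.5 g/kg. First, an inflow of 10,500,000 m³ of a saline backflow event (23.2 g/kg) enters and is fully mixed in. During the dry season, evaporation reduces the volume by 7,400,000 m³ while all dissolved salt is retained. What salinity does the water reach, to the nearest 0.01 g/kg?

9.66 g/kg

After mixing: salt = 26,200,000×1.5 + 10,500,000×23.2 = 282,900,000; volume = 36,700,000 m³
After evaporation: salt unchanged = 282,900,000; volume = 36,700,000 − 7,400,000 = 29,300,000 m³
S = 282,900,000 / 29,300,000 = 9.6553 g/kg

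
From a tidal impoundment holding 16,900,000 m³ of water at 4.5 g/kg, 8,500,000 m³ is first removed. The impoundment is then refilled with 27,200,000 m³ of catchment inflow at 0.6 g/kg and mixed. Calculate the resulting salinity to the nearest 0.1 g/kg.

1.5 g/kg

Remaining after removal: 8,400,000 m³ at 4.5 g/kg (salt = 37,800,000)
After addition: salt = 37,800,000 + 27,200,000×0.6 = 54,120,000; volume = 35,600,000 m³
S = 54,120,000 / 35,600,000 = 1.5202 g/kg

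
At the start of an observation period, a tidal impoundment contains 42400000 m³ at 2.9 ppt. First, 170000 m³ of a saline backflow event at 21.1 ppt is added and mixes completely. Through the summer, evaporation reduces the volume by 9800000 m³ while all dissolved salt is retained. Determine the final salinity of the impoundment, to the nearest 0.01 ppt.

3.86 ppt

After mixing: salt = 42,400,000×2.9 + 170,000×21.1 = 126,547,000; volume = 42,570,000 m³
After evaporation: salt unchanged = 126,547,000; volume = 42,570,000 − 9,800,000 = 32,770,000 m³
S = 126,547,000 / 32,770,000 = 3.8617 ppt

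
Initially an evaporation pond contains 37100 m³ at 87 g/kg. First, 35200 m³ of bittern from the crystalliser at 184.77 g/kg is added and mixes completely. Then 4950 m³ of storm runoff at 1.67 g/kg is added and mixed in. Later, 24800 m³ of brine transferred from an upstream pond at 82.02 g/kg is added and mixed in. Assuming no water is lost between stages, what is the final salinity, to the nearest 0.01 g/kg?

115.37 g/kg

Conserving salt mass:
Initial salt = 37,100×87 = 3,227,700
After stage 1: salt = 3,227,700 + 35,200×184.77 = 9,731,604; volume = 72,300 m³; S = 134.6 g/kg
After stage 2: salt = 9,731,604 + 4,950×1.67 = 9,739,870.5; volume = 77,250 m³; S = 126.082 g/kg
After stage 3: salt = 9,739,870.5 + 24,800×82.02 = 11,773,966.5; volume = 102,050 m³
S = 11,773,966.5 / 102,050 = 115.3745 g/kg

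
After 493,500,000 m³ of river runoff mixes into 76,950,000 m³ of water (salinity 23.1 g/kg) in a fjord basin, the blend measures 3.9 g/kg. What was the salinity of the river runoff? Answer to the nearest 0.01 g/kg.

0.91 g/kg

Salt balance: 76,950,000×23.1 + 493,500,000×S = 570,450,000×3.9
1,777,545,000 + 493,500,000·S = 2,224,755,000
S = (2,224,755,000 − 1,777,545,000) / 493,500,000 = 0.9062 g/kg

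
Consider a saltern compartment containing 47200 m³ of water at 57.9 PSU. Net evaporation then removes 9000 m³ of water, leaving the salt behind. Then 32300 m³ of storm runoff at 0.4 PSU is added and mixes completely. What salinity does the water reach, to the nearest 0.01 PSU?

After evaporation: salt = 47,200×57.9 = 2,732,880; volume = 47,200 − 9,000 = 38,200 m³
After mixing: salt = 2,732,880 + 32,300×0.4 = 2,745,800; volume = 38,200 + 32,300 = 70,500 m³
S = 2,745,800 / 70,500 = 38.9475 PSU

38.95 PSU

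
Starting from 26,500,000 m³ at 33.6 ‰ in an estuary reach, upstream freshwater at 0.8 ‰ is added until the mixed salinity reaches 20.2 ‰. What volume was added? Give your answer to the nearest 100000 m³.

Salt balance: 26,500,000×33.6 + V×0.8 = (26,500,000+V)×20.2
890,400,000 + 0.8V = 535,300,000 + 20.2V
355,100,000 = 19.4V
V = 18,304,123.71 m³

18300000 m³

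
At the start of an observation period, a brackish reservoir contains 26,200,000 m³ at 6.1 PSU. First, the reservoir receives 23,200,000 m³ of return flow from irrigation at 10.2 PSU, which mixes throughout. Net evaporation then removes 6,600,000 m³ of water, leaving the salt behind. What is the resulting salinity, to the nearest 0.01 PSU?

9.26 PSU

After mixing: salt = 26,200,000×6.1 + 23,200,000×10.2 = 396,460,000; volume = 49,400,000 m³
After evaporation: salt unchanged = 396,460,000; volume = 49,400,000 − 6,600,000 = 42,800,000 m³
S = 396,460,000 / 42,800,000 = 9.2631 PSU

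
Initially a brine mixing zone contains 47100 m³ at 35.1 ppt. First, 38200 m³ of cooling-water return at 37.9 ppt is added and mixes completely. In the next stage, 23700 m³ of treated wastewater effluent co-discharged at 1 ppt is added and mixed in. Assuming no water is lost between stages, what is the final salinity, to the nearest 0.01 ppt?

Mass of salt is conserved:
Initial salt = 47,100×35.1 = 1,653,210
After stage 1: salt = 1,653,210 + 38,200×37.9 = 3,100,990; volume = 85,300 m³; S = 36.354 ppt
After stage 2: salt = 3,100,990 + 23,700×1 = 3,124,690; volume = 109,000 m³
S = 3,124,690 / 109,000 = 28.6669 ppt

28.67 ppt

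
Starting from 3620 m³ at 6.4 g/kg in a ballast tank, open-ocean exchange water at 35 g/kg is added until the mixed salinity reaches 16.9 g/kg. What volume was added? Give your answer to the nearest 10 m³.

2100 m³

Salt balance: 3,620×6.4 + V×35 = (3,620+V)×16.9
23,168 + 35V = 61,178 + 16.9V
38,010 = 18.1V
V = 2,100 m³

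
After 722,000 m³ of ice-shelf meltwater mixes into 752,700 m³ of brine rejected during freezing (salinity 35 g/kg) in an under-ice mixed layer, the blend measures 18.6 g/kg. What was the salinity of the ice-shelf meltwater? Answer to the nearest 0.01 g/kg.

Salt balance: 752,700×35 + 722,000×S = 1,474,700×18.6
26,344,500 + 722,000·S = 27,429,420
S = (27,429,420 − 26,344,500) / 722,000 = 1.5027 g/kg

1.50 g/kg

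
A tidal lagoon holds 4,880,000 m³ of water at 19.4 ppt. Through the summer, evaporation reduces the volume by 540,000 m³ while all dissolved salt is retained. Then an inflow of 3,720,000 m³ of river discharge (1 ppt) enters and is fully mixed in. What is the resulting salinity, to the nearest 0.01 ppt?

After evaporation: salt = 4,880,000×19.4 = 94,672,000; volume = 4,880,000 − 540,000 = 4,340,000 m³
After mixing: salt = 94,672,000 + 3,720,000×1 = 98,392,000; volume = 4,340,000 + 3,720,000 = 8,060,000 m³
S = 98,392,000 / 8,060,000 = 12.2074 ppt

12.21 ppt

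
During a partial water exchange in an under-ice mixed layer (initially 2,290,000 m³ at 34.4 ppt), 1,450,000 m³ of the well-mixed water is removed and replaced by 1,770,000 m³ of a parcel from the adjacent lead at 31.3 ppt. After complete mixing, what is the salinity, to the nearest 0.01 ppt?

Remaining after removal: 840,000 m³ at 34.4 ppt (salt = 28,896,000)
After addition: salt = 28,896,000 + 1,770,000×31.3 = 84,297,000; volume = 2,610,000 m³
S = 84,297,000 / 2,610,000 = 32.2977 ppt

32.30 ppt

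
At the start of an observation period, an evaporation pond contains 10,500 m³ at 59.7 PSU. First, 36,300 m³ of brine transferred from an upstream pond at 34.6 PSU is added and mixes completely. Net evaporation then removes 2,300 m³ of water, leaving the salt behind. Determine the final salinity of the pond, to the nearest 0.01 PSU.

After mixing: salt = 10,500×59.7 + 36,300×34.6 = 1,882,830; volume = 46,800 m³
After evaporation: salt unchanged = 1,882,830; volume = 46,800 − 2,300 = 44,500 m³
S = 1,882,830 / 44,500 = 42.3108 PSU

42.31 PSU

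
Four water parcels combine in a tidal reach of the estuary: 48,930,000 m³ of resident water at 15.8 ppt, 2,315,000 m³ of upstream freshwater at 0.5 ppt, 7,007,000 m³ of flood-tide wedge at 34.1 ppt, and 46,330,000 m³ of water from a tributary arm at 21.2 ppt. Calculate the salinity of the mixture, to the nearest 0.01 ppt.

19.08 ppt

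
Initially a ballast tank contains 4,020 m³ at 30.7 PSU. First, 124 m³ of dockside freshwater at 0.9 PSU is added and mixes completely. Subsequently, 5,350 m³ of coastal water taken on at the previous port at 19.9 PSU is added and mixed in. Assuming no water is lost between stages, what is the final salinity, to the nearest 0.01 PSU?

Conserving salt mass:
Initial salt = 4,020×30.7 = 123,414
After stage 1: salt = 123,414 + 124×0.9 = 123,525.6; volume = 4,144 m³; S = 29.808 PSU
After stage 2: salt = 123,525.6 + 5,350×19.9 = 229,990.6; volume = 9,494 m³
S = 229,990.6 / 9,494 = 24.2248 PSU

24.22 PSU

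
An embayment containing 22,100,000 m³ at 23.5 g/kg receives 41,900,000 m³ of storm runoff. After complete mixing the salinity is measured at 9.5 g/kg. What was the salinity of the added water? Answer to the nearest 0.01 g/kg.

2.12 g/kg

Salt balance: 22,100,000×23.5 + 41,900,000×S = 64,000,000×9.5
519,350,000 + 41,900,000·S = 608,000,000
S = (608,000,000 − 519,350,000) / 41,900,000 = 2.1158 g/kg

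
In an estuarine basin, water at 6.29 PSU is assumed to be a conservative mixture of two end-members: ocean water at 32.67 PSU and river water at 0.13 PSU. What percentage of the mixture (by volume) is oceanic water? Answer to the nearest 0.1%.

18.9%

Let g be the oceanic fraction. Salt balance per unit volume:
g×32.67 + (1−g)×0.13 = 6.29
g = (6.29 − 0.13) / (32.67 − 0.13) = 6.16/32.54 = 0.1893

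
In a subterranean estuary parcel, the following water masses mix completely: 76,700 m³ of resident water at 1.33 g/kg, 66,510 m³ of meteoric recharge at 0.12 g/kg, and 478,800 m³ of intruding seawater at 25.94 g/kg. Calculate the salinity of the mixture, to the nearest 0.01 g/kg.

By conservation of dissolved salt,
salt = 76,700×1.33 + 66,510×0.12 + 478,800×25.94 = 102,011 + 7,981.2 + 12,420,072 = 12,530,064.2
volume = 76,700 + 66,510 + 478,800 = 622,010 m³
S = 12,530,064.2 / 622,010 = 20.1445 g/kg

20.14 g/kg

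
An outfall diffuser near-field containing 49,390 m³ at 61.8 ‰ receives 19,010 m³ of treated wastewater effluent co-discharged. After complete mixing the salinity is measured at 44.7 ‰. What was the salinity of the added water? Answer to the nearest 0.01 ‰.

0.27 ‰

Salt balance: 49,390×61.8 + 19,010×S = 68,400×44.7
3,052,302 + 19,010·S = 3,057,480
S = (3,057,480 − 3,052,302) / 19,010 = 0.2724 ‰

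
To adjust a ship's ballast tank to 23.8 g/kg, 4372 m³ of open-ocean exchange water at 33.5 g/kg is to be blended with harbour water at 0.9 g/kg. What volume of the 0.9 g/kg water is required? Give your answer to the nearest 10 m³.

1850 m³

Salt balance: 4,372×33.5 + V×0.9 = (4,372+V)×23.8
146,462 + 0.9V = 104,053.6 + 23.8V
42,408.4 = 22.9V
V = 1,851.9 m³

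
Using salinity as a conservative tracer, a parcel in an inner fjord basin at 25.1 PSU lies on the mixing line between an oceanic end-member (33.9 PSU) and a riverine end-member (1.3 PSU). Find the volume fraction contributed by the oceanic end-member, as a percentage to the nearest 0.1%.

73.0%

Let g be the oceanic fraction. Salt balance per unit volume:
g×33.9 + (1−g)×1.3 = 25.1
g = (25.1 − 1.3) / (33.9 − 1.3) = 23.8/32.6 = 0.7301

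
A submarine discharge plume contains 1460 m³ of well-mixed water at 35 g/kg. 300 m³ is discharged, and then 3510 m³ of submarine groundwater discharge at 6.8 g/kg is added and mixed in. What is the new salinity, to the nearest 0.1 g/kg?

13.8 g/kg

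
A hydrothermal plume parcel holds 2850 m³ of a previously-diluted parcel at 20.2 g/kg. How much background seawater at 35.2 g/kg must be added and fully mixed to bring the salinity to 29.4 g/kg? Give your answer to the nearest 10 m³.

4520 m³

Salt balance: 2,850×20.2 + V×35.2 = (2,850+V)×29.4
57,570 + 35.2V = 83,790 + 29.4V
26,220 = 5.8V
V = 4,520.69 m³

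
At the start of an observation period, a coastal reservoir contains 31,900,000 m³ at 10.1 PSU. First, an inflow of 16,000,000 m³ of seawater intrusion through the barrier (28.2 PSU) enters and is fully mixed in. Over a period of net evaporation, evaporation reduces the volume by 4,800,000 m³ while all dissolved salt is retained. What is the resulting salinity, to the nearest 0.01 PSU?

17.94 PSU

After mixing: salt = 31,900,000×10.1 + 16,000,000×28.2 = 773,390,000; volume = 47,900,000 m³
After evaporation: salt unchanged = 773,390,000; volume = 47,900,000 − 4,800,000 = 43,100,000 m³
S = 773,390,000 / 43,100,000 = 17.9441 PSU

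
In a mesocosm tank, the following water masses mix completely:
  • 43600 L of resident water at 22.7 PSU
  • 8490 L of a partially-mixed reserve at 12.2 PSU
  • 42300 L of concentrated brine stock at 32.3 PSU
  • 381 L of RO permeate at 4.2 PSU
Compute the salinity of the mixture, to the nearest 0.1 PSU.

Total salt / total volume:
salt = 43,600×22.7 + 8,490×12.2 + 42,300×32.3 + 381×4.2 = 989,720 + 103,578 + 1,366,290 + 1,600.2 = 2,461,188.2
volume = 43,600 + 8,490 + 42,300 + 381 = 94,771 L
S = 2,461,188.2 / 94,771 = 25.97 PSU

26.0 PSU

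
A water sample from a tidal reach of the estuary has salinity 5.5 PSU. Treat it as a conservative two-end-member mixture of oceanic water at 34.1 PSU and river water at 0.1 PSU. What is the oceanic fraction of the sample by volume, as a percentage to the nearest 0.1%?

15.9%

Let g be the oceanic fraction. Salt balance per unit volume:
g×34.1 + (1−g)×0.1 = 5.5
g = (5.5 − 0.1) / (34.1 − 0.1) = 5.4/34 = 0.1588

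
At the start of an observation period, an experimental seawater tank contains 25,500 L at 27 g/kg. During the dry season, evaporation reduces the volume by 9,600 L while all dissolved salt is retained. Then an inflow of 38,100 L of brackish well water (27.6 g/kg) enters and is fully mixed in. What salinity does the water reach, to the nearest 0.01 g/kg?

32.22 g/kg

After evaporation: salt = 25,500×27 = 688,500; volume = 25,500 − 9,600 = 15,900 L
After mixing: salt = 688,500 + 38,100×27.6 = 1,740,060; volume = 15,900 + 38,100 = 54,000 L
S = 1,740,060 / 54,000 = 32.2233 g/kg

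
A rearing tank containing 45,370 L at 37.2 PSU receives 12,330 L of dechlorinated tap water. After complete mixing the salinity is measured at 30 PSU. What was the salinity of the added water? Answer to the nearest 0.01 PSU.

Salt balance: 45,370×37.2 + 12,330×S = 57,700×30
1,687,764 + 12,330·S = 1,731,000
S = (1,731,000 − 1,687,764) / 12,330 = 3.5066 PSU

3.51 PSU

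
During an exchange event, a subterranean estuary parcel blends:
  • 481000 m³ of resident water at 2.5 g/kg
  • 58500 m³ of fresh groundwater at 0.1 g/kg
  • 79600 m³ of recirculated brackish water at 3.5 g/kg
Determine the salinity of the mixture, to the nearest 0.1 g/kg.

Salt balance:
salt = 481,000×2.5 + 58,500×0.1 + 79,600×3.5 = 1,202,500 + 5,850 + 278,600 = 1,486,950
volume = 481,000 + 58,500 + 79,600 = 619,100 m³
S = 1,486,950 / 619,100 = 2.402 g/kg

2.4 g/kg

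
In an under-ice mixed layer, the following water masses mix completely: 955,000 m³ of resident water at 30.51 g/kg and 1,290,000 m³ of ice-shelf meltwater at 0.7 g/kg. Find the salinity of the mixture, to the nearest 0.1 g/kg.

13.4 g/kg

Conserving salt mass:
salt = 955,000×30.51 + 1,290,000×0.7 = 29,137,050 + 903,000 = 30,040,050
volume = 955,000 + 1,290,000 = 2,245,000 m³
S = 30,040,050 / 2,245,000 = 13.381 g/kg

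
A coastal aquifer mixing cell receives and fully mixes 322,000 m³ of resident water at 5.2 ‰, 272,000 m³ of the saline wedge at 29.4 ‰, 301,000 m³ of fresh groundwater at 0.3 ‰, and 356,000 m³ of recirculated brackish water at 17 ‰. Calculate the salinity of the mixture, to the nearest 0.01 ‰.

12.64 ‰

Mass of salt is conserved:
salt = 322,000×5.2 + 272,000×29.4 + 301,000×0.3 + 356,000×17 = 1,674,400 + 7,996,800 + 90,300 + 6,052,000 = 15,813,500
volume = 322,000 + 272,000 + 301,000 + 356,000 = 1,251,000 m³
S = 15,813,500 / 1,251,000 = 12.6407 ‰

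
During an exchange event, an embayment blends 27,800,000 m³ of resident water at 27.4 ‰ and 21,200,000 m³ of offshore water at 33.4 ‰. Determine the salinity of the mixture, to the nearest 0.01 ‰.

30.00 ‰

Mass of salt is conserved:
salt = 27,800,000×27.4 + 21,200,000×33.4 = 761,720,000 + 708,080,000 = 1,469,800,000
volume = 27,800,000 + 21,200,000 = 49,000,000 m³
S = 1,469,800,000 / 49,000,000 = 29.9959 ‰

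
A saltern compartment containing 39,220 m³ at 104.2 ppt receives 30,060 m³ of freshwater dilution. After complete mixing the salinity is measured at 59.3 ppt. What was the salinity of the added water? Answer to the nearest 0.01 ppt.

Salt balance: 39,220×104.2 + 30,060×S = 69,280×59.3
4,086,724 + 30,060·S = 4,108,304
S = (4,108,304 − 4,086,724) / 30,060 = 0.7179 ppt

0.72 ppt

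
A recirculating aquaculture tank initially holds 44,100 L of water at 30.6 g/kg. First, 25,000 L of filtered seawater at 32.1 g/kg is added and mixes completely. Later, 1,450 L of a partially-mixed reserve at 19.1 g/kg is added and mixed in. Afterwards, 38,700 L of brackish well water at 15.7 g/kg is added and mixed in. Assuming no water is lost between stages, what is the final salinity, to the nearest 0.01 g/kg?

25.51 g/kg

By conservation of dissolved salt,
Initial salt = 44,100×30.6 = 1,349,460
After stage 1: salt = 1,349,460 + 25,000×32.1 = 2,151,960; volume = 69,100 L; S = 31.143 g/kg
After stage 2: salt = 2,151,960 + 1,450×19.1 = 2,179,655; volume = 70,550 L; S = 30.895 g/kg
After stage 3: salt = 2,179,655 + 38,700×15.7 = 2,787,245; volume = 109,250 L
S = 2,787,245 / 109,250 = 25.5125 g/kg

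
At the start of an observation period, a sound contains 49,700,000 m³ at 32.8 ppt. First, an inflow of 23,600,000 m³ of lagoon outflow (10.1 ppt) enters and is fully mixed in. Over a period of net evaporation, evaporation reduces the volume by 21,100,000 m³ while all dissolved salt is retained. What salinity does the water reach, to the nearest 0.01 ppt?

After mixing: salt = 49,700,000×32.8 + 23,600,000×10.1 = 1,868,520,000; volume = 73,300,000 m³
After evaporation: salt unchanged = 1,868,520,000; volume = 73,300,000 − 21,100,000 = 52,200,000 m³
S = 1,868,520,000 / 52,200,000 = 35.7954 ppt

35.80 ppt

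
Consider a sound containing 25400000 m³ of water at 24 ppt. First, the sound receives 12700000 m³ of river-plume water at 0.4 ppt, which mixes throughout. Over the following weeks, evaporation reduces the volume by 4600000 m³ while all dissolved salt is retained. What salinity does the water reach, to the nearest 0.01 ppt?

After mixing: salt = 25,400,000×24 + 12,700,000×0.4 = 614,680,000; volume = 38,100,000 m³
After evaporation: salt unchanged = 614,680,000; volume = 38,100,000 − 4,600,000 = 33,500,000 m³
S = 614,680,000 / 33,500,000 = 18.3487 ppt

18.35 ppt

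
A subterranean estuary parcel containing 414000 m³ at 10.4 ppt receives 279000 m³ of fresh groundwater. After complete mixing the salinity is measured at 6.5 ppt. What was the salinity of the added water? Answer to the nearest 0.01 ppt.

Salt balance: 414,000×10.4 + 279,000×S = 693,000×6.5
4,305,600 + 279,000·S = 4,504,500
S = (4,504,500 − 4,305,600) / 279,000 = 0.7129 ppt

0.71 ppt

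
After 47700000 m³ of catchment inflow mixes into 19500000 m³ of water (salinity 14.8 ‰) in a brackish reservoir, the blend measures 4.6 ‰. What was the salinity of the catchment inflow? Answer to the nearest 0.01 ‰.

0.43 ‰

Salt balance: 19,500,000×14.8 + 47,700,000×S = 67,200,000×4.6
288,600,000 + 47,700,000·S = 309,120,000
S = (309,120,000 − 288,600,000) / 47,700,000 = 0.4302 ‰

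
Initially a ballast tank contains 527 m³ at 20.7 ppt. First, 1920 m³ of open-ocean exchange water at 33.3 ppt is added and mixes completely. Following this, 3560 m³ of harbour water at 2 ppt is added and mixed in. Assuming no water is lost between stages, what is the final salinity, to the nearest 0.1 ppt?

Salt balance:
Initial salt = 527×20.7 = 10,908.9
After stage 1: salt = 10,908.9 + 1,920×33.3 = 74,844.9; volume = 2,447 m³; S = 30.586 ppt
After stage 2: salt = 74,844.9 + 3,560×2 = 81,964.9; volume = 6,007 m³
S = 81,964.9 / 6,007 = 13.6449 ppt

13.6 ppt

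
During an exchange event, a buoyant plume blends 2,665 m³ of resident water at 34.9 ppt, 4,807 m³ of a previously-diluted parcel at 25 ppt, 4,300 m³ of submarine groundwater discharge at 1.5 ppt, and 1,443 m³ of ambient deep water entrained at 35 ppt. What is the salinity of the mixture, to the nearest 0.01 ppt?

20.44 ppt

Weighted by volume,
salt = 2,665×34.9 + 4,807×25 + 4,300×1.5 + 1,443×35 = 93,008.5 + 120,175 + 6,450 + 50,505 = 270,138.5
volume = 2,665 + 4,807 + 4,300 + 1,443 = 13,215 m³
S = 270,138.5 / 13,215 = 20.4418 ppt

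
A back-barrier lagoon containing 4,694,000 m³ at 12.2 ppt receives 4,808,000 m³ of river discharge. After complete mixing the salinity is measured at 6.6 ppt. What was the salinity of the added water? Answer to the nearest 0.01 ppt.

Salt balance: 4,694,000×12.2 + 4,808,000×S = 9,502,000×6.6
57,266,800 + 4,808,000·S = 62,713,200
S = (62,713,200 − 57,266,800) / 4,808,000 = 1.1328 ppt

1.13 ppt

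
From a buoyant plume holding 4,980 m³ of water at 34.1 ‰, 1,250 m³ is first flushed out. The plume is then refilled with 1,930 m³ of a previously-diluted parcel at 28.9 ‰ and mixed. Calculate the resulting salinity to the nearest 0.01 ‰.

32.33 ‰

Remaining after removal: 3,730 m³ at 34.1 ‰ (salt = 127,193)
After addition: salt = 127,193 + 1,930×28.9 = 182,970; volume = 5,660 m³
S = 182,970 / 5,660 = 32.3269 ‰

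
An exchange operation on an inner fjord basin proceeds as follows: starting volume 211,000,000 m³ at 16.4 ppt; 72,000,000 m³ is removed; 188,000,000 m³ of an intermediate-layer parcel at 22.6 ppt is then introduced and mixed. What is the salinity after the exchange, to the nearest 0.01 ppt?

19.96 ppt

Remaining after removal: 139,000,000 m³ at 16.4 ppt (salt = 2,279,600,000)
After addition: salt = 2,279,600,000 + 188,000,000×22.6 = 6,528,400,000; volume = 327,000,000 m³
S = 6,528,400,000 / 327,000,000 = 19.9645 ppt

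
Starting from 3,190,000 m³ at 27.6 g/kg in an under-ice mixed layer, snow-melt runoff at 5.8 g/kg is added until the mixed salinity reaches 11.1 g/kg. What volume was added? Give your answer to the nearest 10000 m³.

9930000 m³

Salt balance: 3,190,000×27.6 + V×5.8 = (3,190,000+V)×11.1
88,044,000 + 5.8V = 35,409,000 + 11.1V
52,635,000 = 5.3V
V = 9,931,132.08 m³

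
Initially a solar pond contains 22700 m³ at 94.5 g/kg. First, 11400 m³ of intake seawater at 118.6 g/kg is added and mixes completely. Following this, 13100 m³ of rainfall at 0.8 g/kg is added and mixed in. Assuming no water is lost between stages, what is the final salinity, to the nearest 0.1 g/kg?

Salt balance:
Initial salt = 22,700×94.5 = 2,145,150
After stage 1: salt = 2,145,150 + 11,400×118.6 = 3,497,190; volume = 34,100 m³; S = 102.557 g/kg
After stage 2: salt = 3,497,190 + 13,100×0.8 = 3,507,670; volume = 47,200 m³
S = 3,507,670 / 47,200 = 74.315 g/kg

74.3 g/kg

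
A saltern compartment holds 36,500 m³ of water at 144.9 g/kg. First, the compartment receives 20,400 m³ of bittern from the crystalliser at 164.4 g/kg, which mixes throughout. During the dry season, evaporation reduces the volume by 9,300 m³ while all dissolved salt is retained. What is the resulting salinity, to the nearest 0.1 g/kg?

After mixing: salt = 36,500×144.9 + 20,400×164.4 = 8,642,610; volume = 56,900 m³
After evaporation: salt unchanged = 8,642,610; volume = 56,900 − 9,300 = 47,600 m³
S = 8,642,610 / 47,600 = 181.5674 g/kg

181.6 g/kg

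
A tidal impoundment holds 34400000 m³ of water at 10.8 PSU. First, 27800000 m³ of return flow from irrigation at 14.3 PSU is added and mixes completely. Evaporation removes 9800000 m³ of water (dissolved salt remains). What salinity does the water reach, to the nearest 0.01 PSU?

After mixing: salt = 34,400,000×10.8 + 27,800,000×14.3 = 769,060,000; volume = 62,200,000 m³
After evaporation: salt unchanged = 769,060,000; volume = 62,200,000 − 9,800,000 = 52,400,000 m³
S = 769,060,000 / 52,400,000 = 14.6767 PSU

14.68 PSU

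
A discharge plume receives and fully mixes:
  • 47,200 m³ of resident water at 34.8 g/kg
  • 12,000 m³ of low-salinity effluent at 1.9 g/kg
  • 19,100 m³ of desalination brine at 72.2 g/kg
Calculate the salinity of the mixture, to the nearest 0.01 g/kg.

38.88 g/kg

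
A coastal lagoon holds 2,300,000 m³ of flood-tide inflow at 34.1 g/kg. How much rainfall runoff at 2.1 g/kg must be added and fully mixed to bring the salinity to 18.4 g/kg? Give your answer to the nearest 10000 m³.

2220000 m³

Salt balance: 2,300,000×34.1 + V×2.1 = (2,300,000+V)×18.4
78,430,000 + 2.1V = 42,320,000 + 18.4V
36,110,000 = 16.3V
V = 2,215,337.42 m³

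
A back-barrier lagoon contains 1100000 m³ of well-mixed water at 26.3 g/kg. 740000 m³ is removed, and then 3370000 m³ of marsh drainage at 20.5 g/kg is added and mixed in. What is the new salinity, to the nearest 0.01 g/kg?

21.06 g/kg

Remaining after removal: 360,000 m³ at 26.3 g/kg (salt = 9,468,000)
After addition: salt = 9,468,000 + 3,370,000×20.5 = 78,553,000; volume = 3,730,000 m³
S = 78,553,000 / 3,730,000 = 21.0598 g/kg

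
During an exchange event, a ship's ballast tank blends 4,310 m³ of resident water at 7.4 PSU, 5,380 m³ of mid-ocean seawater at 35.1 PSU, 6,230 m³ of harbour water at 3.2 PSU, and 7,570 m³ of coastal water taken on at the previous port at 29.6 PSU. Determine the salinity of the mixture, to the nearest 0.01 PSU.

Conserving salt mass:
salt = 4,310×7.4 + 5,380×35.1 + 6,230×3.2 + 7,570×29.6 = 31,894 + 188,838 + 19,936 + 224,072 = 464,740
volume = 4,310 + 5,380 + 6,230 + 7,570 = 23,490 m³
S = 464,740 / 23,490 = 19.7846 PSU

19.78 PSU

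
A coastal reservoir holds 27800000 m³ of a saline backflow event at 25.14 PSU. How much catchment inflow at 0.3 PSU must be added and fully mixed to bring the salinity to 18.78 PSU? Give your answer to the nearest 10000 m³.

9570000 m³

Salt balance: 27,800,000×25.14 + V×0.3 = (27,800,000+V)×18.78
698,892,000 + 0.3V = 522,084,000 + 18.78V
176,808,000 = 18.48V
V = 9,567,532.47 m³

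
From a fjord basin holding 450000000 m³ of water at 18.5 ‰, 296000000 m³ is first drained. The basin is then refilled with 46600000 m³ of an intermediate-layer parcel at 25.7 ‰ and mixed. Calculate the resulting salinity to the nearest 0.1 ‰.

20.2 ‰

Remaining after removal: 154,000,000 m³ at 18.5 ‰ (salt = 2,849,000,000)
After addition: salt = 2,849,000,000 + 46,600,000×25.7 = 4,046,620,000; volume = 200,600,000 m³
S = 4,046,620,000 / 200,600,000 = 20.1726 ‰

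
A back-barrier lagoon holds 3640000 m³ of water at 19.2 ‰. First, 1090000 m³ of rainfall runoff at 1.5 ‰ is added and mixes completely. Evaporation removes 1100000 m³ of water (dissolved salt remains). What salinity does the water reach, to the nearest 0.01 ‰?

After mixing: salt = 3,640,000×19.2 + 1,090,000×1.5 = 71,523,000; volume = 4,730,000 m³
After evaporation: salt unchanged = 71,523,000; volume = 4,730,000 − 1,100,000 = 3,630,000 m³
S = 71,523,000 / 3,630,000 = 19.7033 ‰

19.70 ‰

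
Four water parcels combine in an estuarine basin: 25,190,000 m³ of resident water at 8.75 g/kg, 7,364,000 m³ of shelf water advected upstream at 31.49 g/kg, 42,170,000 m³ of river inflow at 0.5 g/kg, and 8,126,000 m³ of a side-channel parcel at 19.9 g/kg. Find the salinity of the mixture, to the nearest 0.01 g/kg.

By conservation of dissolved salt,
salt = 25,190,000×8.75 + 7,364,000×31.49 + 42,170,000×0.5 + 8,126,000×19.9 = 220,412,500 + 231,892,360 + 21,085,000 + 161,707,400 = 635,097,260
volume = 25,190,000 + 7,364,000 + 42,170,000 + 8,126,000 = 82,850,000 m³
S = 635,097,260 / 82,850,000 = 7.6656 g/kg

7.67 g/kg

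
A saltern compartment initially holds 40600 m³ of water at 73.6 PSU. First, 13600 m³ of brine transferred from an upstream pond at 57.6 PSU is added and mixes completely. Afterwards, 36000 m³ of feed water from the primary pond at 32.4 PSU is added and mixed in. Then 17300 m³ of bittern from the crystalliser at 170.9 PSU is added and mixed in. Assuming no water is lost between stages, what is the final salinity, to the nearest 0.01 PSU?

Conserving salt mass:
Initial salt = 40,600×73.6 = 2,988,160
After stage 1: salt = 2,988,160 + 13,600×57.6 = 3,771,520; volume = 54,200 m³; S = 69.585 PSU
After stage 2: salt = 3,771,520 + 36,000×32.4 = 4,937,920; volume = 90,200 m³; S = 54.744 PSU
After stage 3: salt = 4,937,920 + 17,300×170.9 = 7,894,490; volume = 107,500 m³
S = 7,894,490 / 107,500 = 73.4371 PSU

73.44 PSU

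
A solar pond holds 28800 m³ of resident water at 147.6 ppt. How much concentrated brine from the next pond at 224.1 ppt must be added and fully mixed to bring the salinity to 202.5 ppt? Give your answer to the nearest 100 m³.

Salt balance: 28,800×147.6 + V×224.1 = (28,800+V)×202.5
4,250,880 + 224.1V = 5,832,000 + 202.5V
1,581,120 = 21.6V
V = 73,200 m³

73200 m³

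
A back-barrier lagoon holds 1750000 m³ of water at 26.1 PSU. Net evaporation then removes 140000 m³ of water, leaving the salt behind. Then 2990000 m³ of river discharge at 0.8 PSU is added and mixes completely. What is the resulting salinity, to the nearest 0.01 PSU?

10.45 PSU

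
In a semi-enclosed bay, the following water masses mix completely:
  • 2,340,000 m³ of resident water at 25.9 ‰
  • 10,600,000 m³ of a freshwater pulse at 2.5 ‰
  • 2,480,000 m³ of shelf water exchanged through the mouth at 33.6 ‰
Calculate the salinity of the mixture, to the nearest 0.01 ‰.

11.05 ‰

Total salt / total volume:
salt = 2,340,000×25.9 + 10,600,000×2.5 + 2,480,000×33.6 = 60,606,000 + 26,500,000 + 83,328,000 = 170,434,000
volume = 2,340,000 + 10,600,000 + 2,480,000 = 15,420,000 m³
S = 170,434,000 / 15,420,000 = 11.0528 ‰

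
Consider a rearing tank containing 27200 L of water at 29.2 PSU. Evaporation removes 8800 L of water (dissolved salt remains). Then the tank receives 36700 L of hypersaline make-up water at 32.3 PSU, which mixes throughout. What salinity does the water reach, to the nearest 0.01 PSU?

35.93 PSU

After evaporation: salt = 27,200×29.2 = 794,240; volume = 27,200 − 8,800 = 18,400 L
After mixing: salt = 794,240 + 36,700×32.3 = 1,979,650; volume = 18,400 + 36,700 = 55,100 L
S = 1,979,650 / 55,100 = 35.9283 PSU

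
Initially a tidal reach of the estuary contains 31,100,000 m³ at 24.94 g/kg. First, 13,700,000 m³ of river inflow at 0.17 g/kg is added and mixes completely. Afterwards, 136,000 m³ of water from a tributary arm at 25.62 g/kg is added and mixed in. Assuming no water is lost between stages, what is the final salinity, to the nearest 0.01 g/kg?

Total salt / total volume:
Initial salt = 31,100,000×24.94 = 775,634,000
After stage 1: salt = 775,634,000 + 13,700,000×0.17 = 777,963,000; volume = 44,800,000 m³; S = 17.365 g/kg
After stage 2: salt = 777,963,000 + 136,000×25.62 = 781,447,320; volume = 44,936,000 m³
S = 781,447,320 / 44,936,000 = 17.3902 g/kg

17.39 g/kg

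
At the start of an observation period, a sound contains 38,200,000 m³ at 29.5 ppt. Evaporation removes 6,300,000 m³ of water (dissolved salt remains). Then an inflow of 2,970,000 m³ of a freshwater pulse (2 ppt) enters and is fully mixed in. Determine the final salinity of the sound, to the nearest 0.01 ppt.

32.49 ppt

After evaporation: salt = 38,200,000×29.5 = 1,126,900,000; volume = 38,200,000 − 6,300,000 = 31,900,000 m³
After mixing: salt = 1,126,900,000 + 2,970,000×2 = 1,132,840,000; volume = 31,900,000 + 2,970,000 = 34,870,000 m³
S = 1,132,840,000 / 34,870,000 = 32.4875 ppt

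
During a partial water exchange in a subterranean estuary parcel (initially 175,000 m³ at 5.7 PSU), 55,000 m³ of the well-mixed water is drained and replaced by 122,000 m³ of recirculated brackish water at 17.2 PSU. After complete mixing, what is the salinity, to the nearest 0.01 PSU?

Remaining after removal: 120,000 m³ at 5.7 PSU (salt = 684,000)
After addition: salt = 684,000 + 122,000×17.2 = 2,782,400; volume = 242,000 m³
S = 2,782,400 / 242,000 = 11.4975 PSU

11.50 PSU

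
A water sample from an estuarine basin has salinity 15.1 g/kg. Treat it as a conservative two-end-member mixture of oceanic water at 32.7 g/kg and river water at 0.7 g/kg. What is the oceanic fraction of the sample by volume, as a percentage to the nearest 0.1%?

45.0%

Let g be the oceanic fraction. Salt balance per unit volume:
g×32.7 + (1−g)×0.7 = 15.1
g = (15.1 − 0.7) / (32.7 − 0.7) = 14.4/32 = 0.45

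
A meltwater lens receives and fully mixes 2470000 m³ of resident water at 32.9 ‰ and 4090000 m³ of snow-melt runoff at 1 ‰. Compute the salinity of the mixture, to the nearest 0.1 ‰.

Total salt / total volume:
salt = 2,470,000×32.9 + 4,090,000×1 = 81,263,000 + 4,090,000 = 85,353,000
volume = 2,470,000 + 4,090,000 = 6,560,000 m³
S = 85,353,000 / 6,560,000 = 13.011 ‰

13.0 ‰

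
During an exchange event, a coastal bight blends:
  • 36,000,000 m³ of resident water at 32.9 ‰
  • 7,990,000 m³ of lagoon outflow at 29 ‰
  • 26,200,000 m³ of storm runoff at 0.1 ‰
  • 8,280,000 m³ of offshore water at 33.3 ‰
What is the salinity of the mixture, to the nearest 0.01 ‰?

21.59 ‰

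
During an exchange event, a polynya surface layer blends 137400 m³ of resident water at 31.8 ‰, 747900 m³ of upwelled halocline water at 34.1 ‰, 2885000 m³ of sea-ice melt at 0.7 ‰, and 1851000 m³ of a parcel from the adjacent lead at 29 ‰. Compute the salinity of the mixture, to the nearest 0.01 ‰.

15.22 ‰

Salt balance:
salt = 137,400×31.8 + 747,900×34.1 + 2,885,000×0.7 + 1,851,000×29 = 4,369,320 + 25,503,390 + 2,019,500 + 53,679,000 = 85,571,210
volume = 137,400 + 747,900 + 2,885,000 + 1,851,000 = 5,621,300 m³
S = 85,571,210 / 5,621,300 = 15.2227 ‰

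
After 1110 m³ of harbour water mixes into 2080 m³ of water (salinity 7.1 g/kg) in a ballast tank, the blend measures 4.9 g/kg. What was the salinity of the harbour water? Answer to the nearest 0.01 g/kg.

0.78 g/kg

Salt balance: 2,080×7.1 + 1,110×S = 3,190×4.9
14,768 + 1,110·S = 15,631
S = (15,631 − 14,768) / 1,110 = 0.7775 g/kg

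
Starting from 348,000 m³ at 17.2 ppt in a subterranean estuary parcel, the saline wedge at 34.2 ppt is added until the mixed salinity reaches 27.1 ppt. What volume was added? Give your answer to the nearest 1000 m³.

Salt balance: 348,000×17.2 + V×34.2 = (348,000+V)×27.1
5,985,600 + 34.2V = 9,430,800 + 27.1V
3,445,200 = 7.1V
V = 485,239.44 m³

485000 m³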